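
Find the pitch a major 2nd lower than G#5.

Counting two letter names down from G lands on F.
A major second spans 2 semitones, so from G#5 the target pitch is F#5.

F#5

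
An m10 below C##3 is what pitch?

A##1

Three letters down from C (plus an octave) reaches A.
Moving 15 semitones down from C##3 (the size of a minor tenth) reaches A##1.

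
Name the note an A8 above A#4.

A##5

For an octave the letter name doesn't change: still A, an octave up.
An augmented octave spans 13 semitones, so from A#4 the target pitch is A##5.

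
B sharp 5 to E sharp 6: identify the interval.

B to E spans four letter names (B-C-D-E) — that makes it a fourth of some quality.
Counting semitones, B#5→E#6 is 5, which is the perfect fourth.

perfect 4th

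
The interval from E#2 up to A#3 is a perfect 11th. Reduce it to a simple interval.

P4

Each octave removed subtracts seven from the number: 11 − 7 = 4.
So a perfect eleventh is an octave plus a perfect fourth. The quality is unchanged.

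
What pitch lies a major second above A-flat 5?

The second takes the letter from A up to B.
A major second spans 2 semitones, so from Ab5 the target pitch is Bb5.

B-flat 5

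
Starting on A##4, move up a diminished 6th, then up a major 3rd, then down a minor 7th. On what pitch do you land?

B#4

A##4 up a diminished sixth → F#5 (7 semitones).
F#5 up a major third → A#5 (4 semitones).
A#5 down a minor seventh → B#4 (10 semitones).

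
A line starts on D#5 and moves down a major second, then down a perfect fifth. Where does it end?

Down a major second from D#5: C#5 (2 semitones down).
Down a perfect fifth from C#5: F#4 (7 semitones down).

F#4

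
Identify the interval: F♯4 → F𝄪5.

A8

F to F is the same letter name, plus an octave: an octave.
A perfect octave would be 12 semitones; F#4 to F##5 is 13, one semitone wider, so the interval is augmented.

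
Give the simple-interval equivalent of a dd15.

dd8

Each octave removed subtracts seven from the number: 15 − 7 = 8.
That makes a doubly diminished fifteenth a compound doubly diminished octave — an octave plus a doubly diminished octave.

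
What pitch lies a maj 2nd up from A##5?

B##5

Counting two letter names up from A lands on B.
A major second is 2 semitones; 2 semitones up from A##5 gives B##5.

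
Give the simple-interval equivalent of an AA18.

doubly augmented 4th

Each octave removed subtracts seven from the number: 18 − 14 = 4.
That makes a doubly augmented eighteenth a compound doubly augmented fourth — 2 octaves plus a doubly augmented fourth.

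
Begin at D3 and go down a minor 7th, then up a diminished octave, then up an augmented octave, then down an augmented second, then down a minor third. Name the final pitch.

Bb3

A minor seventh down from D3 is E2.
A diminished octave up from E2 is Eb3.
Eb3 up an augmented octave → E4 (13 semitones).
An augmented second down from E4 is Db4.
Down a minor third from Db4: Bb3 (3 semitones down).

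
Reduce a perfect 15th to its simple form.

P8

Take out an octave (7 from the number): 15 − 7 = 8.
So a perfect fifteenth is an octave plus a perfect octave. The quality is unchanged.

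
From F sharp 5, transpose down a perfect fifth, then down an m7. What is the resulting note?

Down a perfect fifth from F#5: B4 (7 semitones down).
Down a minor seventh from B4: C#4 (10 semitones down).

C sharp 4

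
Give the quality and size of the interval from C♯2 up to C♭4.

dd15

C to C is the same letter name, plus 2 octaves — that makes it a fifteenth of some quality.
The perfect fifteenth is 24 semitones; here we have 22, two semitones narrower: doubly diminished.
(Equivalently, a compound doubly diminished octave: a doubly diminished octave plus an octave.)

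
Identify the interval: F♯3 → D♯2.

minor tenth

Descending from F#3 to D#2 is the same interval as ascending D#2 to F#3.
D to F spans three letter names (D-E-F), plus an octave, so the interval is some kind of tenth.
A major tenth would be 16 semitones, but D#2 to F#3 is 15 — one semitone narrower, making it a minor tenth.
(Equivalently, a compound minor third: a minor third plus an octave.)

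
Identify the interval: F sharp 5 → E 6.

minor seventh

F to E spans seven letter names (F-G-A-B-C-D-E), so the interval is some kind of seventh.
A major seventh would be 11 semitones, but F#5 to E6 is 10 — one semitone narrower, making it a minor seventh.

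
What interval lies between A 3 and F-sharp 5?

A to F spans six letter names (A-B-C-D-E-F), plus an octave: a thirteenth.
A3 to F#5 is 21 semitones, matching the major thirteenth exactly, so the quality is major.
(Equivalently, a compound major sixth: a major sixth plus an octave.)

major thirteenth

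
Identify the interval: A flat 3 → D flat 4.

A to D spans four letter names (A-B-C-D) — that makes it a fourth of some quality.
Counting semitones, Ab3→Db4 is 5, which is the perfect fourth.

P4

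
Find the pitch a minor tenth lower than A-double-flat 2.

Three letters down from A (plus an octave) reaches F.
A minor tenth is 15 semitones; 15 semitones down from Abb2 gives Fb1.

F-flat 1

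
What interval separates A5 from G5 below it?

Descending from A5 to G5 is the same interval as ascending G5 to A5.
G to A spans two letter names (G-A) — that makes it a second of some quality.
The major second spans 2 semitones, and G5 to A5 is exactly 2 semitones — so this is a major second.

major 2nd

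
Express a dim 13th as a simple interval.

diminished sixth

Take out an octave (7 from the number): 13 − 7 = 6.
That makes a diminished thirteenth a compound diminished sixth — an octave plus a diminished sixth.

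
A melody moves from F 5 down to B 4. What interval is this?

Descending from F5 to B4 is the same interval as ascending B4 to F5.
B to F spans five letter names (B-C-D-E-F) — that makes it a fifth of some quality.
A perfect fifth would be 7 semitones; B4 to F5 is 6, one semitone narrower, so the interval is diminished.

diminished 5th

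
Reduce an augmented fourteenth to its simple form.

A7

Take out an octave (7 from the number): 14 − 7 = 7.
Quality carries through unchanged, so the simple form is an augmented seventh.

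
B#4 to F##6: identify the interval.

B to F spans five letter names (B-C-D-E-F), plus an octave, so the interval is some kind of twelfth.
B#4 to F##6 is 19 semitones, matching the perfect twelfth exactly, so the quality is perfect.
(Equivalently, a compound perfect fifth: a perfect fifth plus an octave.)

P12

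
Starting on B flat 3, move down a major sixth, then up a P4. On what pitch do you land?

G flat 3

A major sixth down from Bb3 is Db3.
Db3 up a perfect fourth → Gb3 (5 semitones).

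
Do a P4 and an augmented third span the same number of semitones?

A perfect fourth spans 5 semitones, and an augmented third also spans 5 semitones — they're enharmonic.

Yes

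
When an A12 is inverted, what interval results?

diminished 4th

First reduce the compound augmented twelfth to its simple form, an augmented fifth.
Inverted interval numbers add to nine, so a fifth pairs with a fourth (5 + 4 = 9).
Quality inverts too: augmented becomes diminished. That makes the inversion a diminished fourth.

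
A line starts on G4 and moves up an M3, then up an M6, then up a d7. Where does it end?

Up a major third from G4: B4 (4 semitones up).
A major sixth up from B4 is G#5.
A diminished seventh up from G#5 is F6.

F6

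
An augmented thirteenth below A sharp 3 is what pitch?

Six letters down from A (plus an octave) reaches C.
Moving 22 semitones down from A#3 (the size of an augmented thirteenth) reaches C2.

C 2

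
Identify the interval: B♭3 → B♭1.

Descending from Bb3 to Bb1 is the same interval as ascending Bb1 to Bb3.
B to B is the same letter name, plus 2 octaves — that makes it a fifteenth of some quality.
The perfect fifteenth spans 24 semitones, and Bb1 to Bb3 is exactly 24 semitones — so this is a perfect fifteenth.
(Equivalently, a compound perfect octave: a perfect octave plus an octave.)

perfect fifteenth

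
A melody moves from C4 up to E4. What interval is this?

major 3rd

C to E spans three letter names (C-D-E), so the interval is some kind of third.
The major third spans 4 semitones, and C4 to E4 is exactly 4 semitones — so this is a major third.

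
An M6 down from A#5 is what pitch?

C#5

Six letter names down from A: C.
A major sixth is 9 semitones; 9 semitones down from A#5 gives C#5.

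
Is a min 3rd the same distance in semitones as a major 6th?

No

A minor third spans 3 semitones; a major sixth spans 9 semitones. They differ by 6.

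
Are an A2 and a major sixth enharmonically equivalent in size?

No

3 semitones (augmented second) vs 9 semitones (major sixth): not equal.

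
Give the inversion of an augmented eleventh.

d5

First reduce the compound augmented eleventh to its simple form, an augmented fourth.
Inverted interval numbers add to nine, so a fourth pairs with a fifth (4 + 5 = 9).
Quality inverts too: augmented becomes diminished. That makes the inversion a diminished fifth.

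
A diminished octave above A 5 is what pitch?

A-flat 6

For an octave the letter name doesn't change: still A, an octave up.
A diminished octave is 11 semitones; 11 semitones up from A5 gives Ab6.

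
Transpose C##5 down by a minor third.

A##4

Counting three letter names down from C lands on A.
A minor third is 3 semitones; 3 semitones down from C##5 gives A##4.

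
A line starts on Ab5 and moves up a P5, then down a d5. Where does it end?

A5

Ab5 up a perfect fifth → Eb6 (7 semitones).
Eb6 down a diminished fifth → A5 (6 semitones).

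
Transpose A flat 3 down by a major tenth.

F flat 2

Counting three letter names plus an octave down from A lands on F.
A major tenth is 16 semitones; 16 semitones down from Ab3 gives Fb2.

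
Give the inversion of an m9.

major 7th

First reduce the compound minor ninth to its simple form, a minor second.
Inverted interval numbers add to nine, so a second pairs with a seventh (2 + 7 = 9).
Quality inverts too: minor becomes major. That makes the inversion a major seventh.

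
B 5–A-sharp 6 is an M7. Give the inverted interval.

minor 2nd

The rule of nine gives the new number: 9 − 7 = 2, so a seventh becomes a second.
And major becomes minor under inversion, so we get a minor second.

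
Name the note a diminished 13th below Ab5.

The thirteenth's letter: A down six letter names plus an octave → C.
A diminished thirteenth is 19 semitones; 19 semitones down from Ab5 gives C#4.

C#4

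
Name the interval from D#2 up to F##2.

M3

D to F spans three letter names (D-E-F) — that makes it a third of some quality.
Counting semitones, D#2→F##2 is 4, which is the major third.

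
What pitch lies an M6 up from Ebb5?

Cb6

Six letter names up from E: C.
A major sixth is 9 semitones; 9 semitones up from Ebb5 gives Cb6.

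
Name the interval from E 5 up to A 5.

E to A spans four letter names (E-F-G-A): a fourth.
The perfect fourth spans 5 semitones, and E5 to A5 is exactly 5 semitones — so this is a perfect fourth.

perfect 4th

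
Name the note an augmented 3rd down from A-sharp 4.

F 4

The third takes the letter from A down to F.
An augmented third spans 5 semitones, so from A#4 the target pitch is F4.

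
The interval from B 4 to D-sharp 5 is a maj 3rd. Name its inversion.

Interval numbers invert to sum to nine: 3 + 6 = 9, so a third inverts to a sixth.
And major becomes minor under inversion, so we get a minor sixth.

m6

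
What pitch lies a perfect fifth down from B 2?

E 2

The fifth takes the letter from B down to E.
A perfect fifth spans 7 semitones, so from B2 the target pitch is E2.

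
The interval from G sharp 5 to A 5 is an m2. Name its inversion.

The rule of nine gives the new number: 9 − 2 = 7, so a second becomes a seventh.
Quality inverts too: minor becomes major. That makes the inversion a major seventh.

major seventh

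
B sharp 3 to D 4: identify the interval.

d3

B to D spans three letter names (B-C-D) — that makes it a third of some quality.
B#3 to D4 spans 2 semitones — two semitones narrower than the major third (4) — giving a diminished third.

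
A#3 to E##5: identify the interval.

A12

A to E spans five letter names (A-B-C-D-E), plus an octave, so the interval is some kind of twelfth.
A#3 to E##5 spans 20 semitones — one semitone wider than the perfect twelfth (19) — giving an augmented twelfth.
(Equivalently, a compound augmented fifth: an augmented fifth plus an octave.)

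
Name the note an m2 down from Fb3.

The second takes the letter from F down to E.
A minor second is 1 semitone; 1 semitone down from Fb3 gives Eb3.

Eb3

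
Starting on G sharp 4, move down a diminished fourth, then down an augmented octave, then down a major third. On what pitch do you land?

B 2

Down a diminished fourth from G#4: D##4 (4 semitones down).
D##4 down an augmented octave → D#3 (13 semitones).
A major third down from D#3 is B2.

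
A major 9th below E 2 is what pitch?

Counting two letter names plus an octave down from E lands on D.
Moving 14 semitones down from E2 (the size of a major ninth) reaches D1.

D 1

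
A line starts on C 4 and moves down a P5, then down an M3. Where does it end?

Down a perfect fifth from C4: F3 (7 semitones down).
Down a major third from F3: Db3 (4 semitones down).

D flat 3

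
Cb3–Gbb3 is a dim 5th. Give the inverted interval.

The rule of nine gives the new number: 9 − 5 = 4, so a fifth becomes a fourth.
The quality also flips — diminished becomes augmented — giving an augmented fourth.

augmented fourth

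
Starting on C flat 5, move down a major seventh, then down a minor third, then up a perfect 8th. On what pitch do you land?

B double-flat 4

Cb5 down a major seventh → Dbb4 (11 semitones).
Down a minor third from Dbb4: Bbb3 (3 semitones down).
Up a perfect octave from Bbb3: Bbb4 (12 semitones up).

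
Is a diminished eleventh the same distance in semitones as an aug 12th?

A diminished eleventh spans 16 semitones; an augmented twelfth spans 20 semitones. They differ by 4.

No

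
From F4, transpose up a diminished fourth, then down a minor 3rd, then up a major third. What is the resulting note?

Bb4

Up a diminished fourth from F4: Bbb4 (4 semitones up).
Down a minor third from Bbb4: Gb4 (3 semitones down).
A major third up from Gb4 is Bb4.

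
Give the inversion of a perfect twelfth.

First reduce the compound perfect twelfth to its simple form, a perfect fifth.
Interval numbers invert to sum to nine: 5 + 4 = 9, so a fifth inverts to a fourth.
The quality also flips — perfect stays perfect — giving a perfect fourth.

perfect fourth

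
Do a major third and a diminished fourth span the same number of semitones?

Yes

A major third = 4 semitones = a diminished fourth; enharmonically equal.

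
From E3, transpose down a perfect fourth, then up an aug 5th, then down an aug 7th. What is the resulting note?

A perfect fourth down from E3 is B2.
Up an augmented fifth from B2: F##3 (8 semitones up).
F##3 down an augmented seventh → G2 (12 semitones).

G2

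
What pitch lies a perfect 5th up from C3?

The fifth takes the letter from C up to G.
A perfect fifth spans 7 semitones, so from C3 the target pitch is G3.

G3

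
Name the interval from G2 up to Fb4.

G to F spans seven letter names (G-A-B-C-D-E-F), plus an octave, so the interval is some kind of fourteenth.
The major fourteenth is 23 semitones; here we have 21, two semitones narrower: diminished.
(Equivalently, a compound diminished seventh: a diminished seventh plus an octave.)

diminished fourteenth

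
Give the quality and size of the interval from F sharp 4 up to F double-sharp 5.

F to F is the same letter name, plus an octave: an octave.
The perfect octave is 12 semitones; here we have 13, one semitone wider: augmented.

augmented 8th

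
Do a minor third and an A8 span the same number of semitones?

No

3 semitones (minor third) vs 13 semitones (augmented octave): not equal.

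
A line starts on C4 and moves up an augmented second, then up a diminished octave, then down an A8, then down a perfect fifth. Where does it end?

An augmented second up from C4 is D#4.
A diminished octave up from D#4 is D5.
D5 down an augmented octave → Db4 (13 semitones).
A perfect fifth down from Db4 is Gb3.

Gb3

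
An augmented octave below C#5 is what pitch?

C4

The letter stays C (same as the start), shifted an octave down.
An augmented octave spans 13 semitones, so from C#5 the target pitch is C4.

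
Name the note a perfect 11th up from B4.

E6

The eleventh's letter: B up four letter names plus an octave → E.
Moving 17 semitones up from B4 (the size of a perfect eleventh) reaches E6.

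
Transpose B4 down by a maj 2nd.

A4

Counting two letter names down from B lands on A.
A major second is 2 semitones; 2 semitones down from B4 gives A4.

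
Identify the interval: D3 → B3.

major 6th

D to B spans six letter names (D-E-F-G-A-B): a sixth.
The major sixth spans 9 semitones, and D3 to B3 is exactly 9 semitones — so this is a major sixth.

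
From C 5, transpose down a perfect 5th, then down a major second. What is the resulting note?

E flat 4

C5 down a perfect fifth → F4 (7 semitones).
Down a major second from F4: Eb4 (2 semitones down).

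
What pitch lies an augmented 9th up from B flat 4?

Two letters up from B (plus an octave) reaches C.
An augmented ninth spans 15 semitones, so from Bb4 the target pitch is C#6.

C sharp 6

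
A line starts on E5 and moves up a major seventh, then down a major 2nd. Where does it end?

C#6

E5 up a major seventh → D#6 (11 semitones).
Down a major second from D#6: C#6 (2 semitones down).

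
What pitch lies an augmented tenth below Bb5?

Gbb4

The tenth's letter: B down three letter names plus an octave → G.
An augmented tenth is 17 semitones; 17 semitones down from Bb5 gives Gbb4.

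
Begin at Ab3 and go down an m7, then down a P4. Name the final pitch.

Ab3 down a minor seventh → Bb2 (10 semitones).
Bb2 down a perfect fourth → F2 (5 semitones).

F2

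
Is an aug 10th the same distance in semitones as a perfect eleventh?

Both span 17 semitones: an augmented tenth and a perfect eleventh are the same chromatic distance.

Yes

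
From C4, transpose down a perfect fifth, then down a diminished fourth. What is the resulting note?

A perfect fifth down from C4 is F3.
F3 down a diminished fourth → C#3 (4 semitones).

C#3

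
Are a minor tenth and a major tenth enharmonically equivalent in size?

No

A minor tenth is 15 semitones but a major tenth is 16 semitones — different sizes.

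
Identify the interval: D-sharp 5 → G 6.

D to G spans four letter names (D-E-F-G), plus an octave — that makes it an eleventh of some quality.
A perfect eleventh would be 17 semitones; D#5 to G6 is 16, one semitone narrower, so the interval is diminished.
(Equivalently, a compound diminished fourth: a diminished fourth plus an octave.)

diminished 11th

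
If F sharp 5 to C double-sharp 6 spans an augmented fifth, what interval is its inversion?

d4

Inverted interval numbers add to nine, so a fifth pairs with a fourth (5 + 4 = 9).
And augmented becomes diminished under inversion, so we get a diminished fourth.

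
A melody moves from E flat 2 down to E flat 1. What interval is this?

Descending from Eb2 to Eb1 is the same interval as ascending Eb1 to Eb2.
E to E is the same letter name, plus an octave: an octave.
The perfect octave spans 12 semitones, and Eb1 to Eb2 is exactly 12 semitones — so this is a perfect octave.

perfect octave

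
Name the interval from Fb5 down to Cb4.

Descending from Fb5 to Cb4 is the same interval as ascending Cb4 to Fb5.
C to F spans four letter names (C-D-E-F), plus an octave, so the interval is some kind of eleventh.
Counting semitones, Cb4→Fb5 is 17, which is the perfect eleventh.
(Equivalently, a compound perfect fourth: a perfect fourth plus an octave.)

perfect 11th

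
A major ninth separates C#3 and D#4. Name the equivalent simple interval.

major 2nd

Subtracting seven from the interval number removes an octave: 9 − 7 = 2.
Quality carries through unchanged, so the simple form is a major second.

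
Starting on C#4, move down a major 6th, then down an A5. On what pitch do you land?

A major sixth down from C#4 is E3.
Down an augmented fifth from E3: Ab2 (8 semitones down).

Ab2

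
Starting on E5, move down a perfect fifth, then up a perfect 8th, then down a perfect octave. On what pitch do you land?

E5 down a perfect fifth → A4 (7 semitones).
A perfect octave up from A4 is A5.
Down a perfect octave from A5: A4 (12 semitones down).

A4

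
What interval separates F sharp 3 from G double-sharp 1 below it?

diminished fourteenth

Descending from F#3 to G##1 is the same interval as ascending G##1 to F#3.
G to F spans seven letter names (G-A-B-C-D-E-F), plus an octave, so the interval is some kind of fourteenth.
G##1 to F#3 spans 21 semitones — two semitones narrower than the major fourteenth (23) — giving a diminished fourteenth.
(Equivalently, a compound diminished seventh: a diminished seventh plus an octave.)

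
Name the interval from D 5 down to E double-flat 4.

augmented seventh

Descending from D5 to Ebb4 is the same interval as ascending Ebb4 to D5.
E to D spans seven letter names (E-F-G-A-B-C-D): a seventh.
Ebb4 to D5 spans 12 semitones — one semitone wider than the major seventh (11) — giving an augmented seventh.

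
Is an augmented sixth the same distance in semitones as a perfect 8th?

No

An augmented sixth spans 10 semitones; a perfect octave spans 12 semitones. They differ by 2.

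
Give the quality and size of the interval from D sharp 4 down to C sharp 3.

major ninth

Descending from D#4 to C#3 is the same interval as ascending C#3 to D#4.
C to D spans two letter names (C-D), plus an octave: a ninth.
Counting semitones, C#3→D#4 is 14, which is the major ninth.
(Equivalently, a compound major second: a major second plus an octave.)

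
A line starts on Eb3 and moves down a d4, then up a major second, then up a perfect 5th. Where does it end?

G#3

Eb3 down a diminished fourth → B2 (4 semitones).
Up a major second from B2: C#3 (2 semitones up).
A perfect fifth up from C#3 is G#3.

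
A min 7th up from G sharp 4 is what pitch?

F sharp 5

Counting seven letter names up from G lands on F.
Moving 10 semitones up from G#4 (the size of a minor seventh) reaches F#5.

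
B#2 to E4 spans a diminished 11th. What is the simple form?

Each octave removed subtracts seven from the number: 11 − 7 = 4.
So a diminished eleventh is an octave plus a diminished fourth. The quality is unchanged.

diminished fourth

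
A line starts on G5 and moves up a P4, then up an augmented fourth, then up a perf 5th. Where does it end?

C#7

A perfect fourth up from G5 is C6.
C6 up an augmented fourth → F#6 (6 semitones).
A perfect fifth up from F#6 is C#7.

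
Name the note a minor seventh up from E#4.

D#5

Seven letter names up from E: D.
A minor seventh spans 10 semitones, so from E#4 the target pitch is D#5.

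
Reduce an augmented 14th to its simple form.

augmented 7th

Take out an octave (7 from the number): 14 − 7 = 7.
So an augmented fourteenth is an octave plus an augmented seventh. The quality is unchanged.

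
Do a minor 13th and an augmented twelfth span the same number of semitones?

A minor thirteenth = 20 semitones = an augmented twelfth; enharmonically equal.

Yes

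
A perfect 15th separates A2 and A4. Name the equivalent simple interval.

Take out an octave (7 from the number): 15 − 7 = 8.
Quality carries through unchanged, so the simple form is a perfect octave.

perfect 8th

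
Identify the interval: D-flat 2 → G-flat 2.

D to G spans four letter names (D-E-F-G): a fourth.
The perfect fourth spans 5 semitones, and Db2 to Gb2 is exactly 5 semitones — so this is a perfect fourth.

perfect fourth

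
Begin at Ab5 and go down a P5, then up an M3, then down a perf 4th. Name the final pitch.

Ab5 down a perfect fifth → Db5 (7 semitones).
Up a major third from Db5: F5 (4 semitones up).
Down a perfect fourth from F5: C5 (5 semitones down).

C5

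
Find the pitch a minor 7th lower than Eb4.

F3

Counting seven letter names down from E lands on F.
Moving 10 semitones down from Eb4 (the size of a minor seventh) reaches F3.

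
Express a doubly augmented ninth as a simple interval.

Each octave removed subtracts seven from the number: 9 − 7 = 2.
That makes a doubly augmented ninth a compound doubly augmented second — an octave plus a doubly augmented second.

AA2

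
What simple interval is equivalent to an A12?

Subtracting seven from the interval number removes an octave: 12 − 7 = 5.
That makes an augmented twelfth a compound augmented fifth — an octave plus an augmented fifth.

A5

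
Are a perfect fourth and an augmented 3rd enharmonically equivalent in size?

Both span 5 semitones: a perfect fourth and an augmented third are the same chromatic distance.

Yes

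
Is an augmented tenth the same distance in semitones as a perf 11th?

Yes

An augmented tenth = 17 semitones = a perfect eleventh; enharmonically equal.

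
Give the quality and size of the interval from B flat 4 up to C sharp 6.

B to C spans two letter names (B-C), plus an octave — that makes it a ninth of some quality.
A major ninth would be 14 semitones; Bb4 to C#6 is 15, one semitone wider, so the interval is augmented.
(Equivalently, a compound augmented second: an augmented second plus an octave.)

A9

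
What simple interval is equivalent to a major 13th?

major 6th

Each octave removed subtracts seven from the number: 13 − 7 = 6.
That makes a major thirteenth a compound major sixth — an octave plus a major sixth.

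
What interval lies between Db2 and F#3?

D to F spans three letter names (D-E-F), plus an octave — that makes it a tenth of some quality.
The major tenth is 16 semitones; here we have 17, one semitone wider: augmented.
(Equivalently, a compound augmented third: an augmented third plus an octave.)

augmented tenth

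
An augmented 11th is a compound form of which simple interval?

Subtracting seven from the interval number removes an octave: 11 − 7 = 4.
That makes an augmented eleventh a compound augmented fourth — an octave plus an augmented fourth.

A4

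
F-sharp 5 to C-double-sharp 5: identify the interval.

Descending from F#5 to C##5 is the same interval as ascending C##5 to F#5.
C to F spans four letter names (C-D-E-F): a fourth.
C##5 to F#5 spans 4 semitones — one semitone narrower than the perfect fourth (5) — giving a diminished fourth.

diminished fourth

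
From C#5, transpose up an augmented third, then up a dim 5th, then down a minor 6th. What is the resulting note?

D##5

Up an augmented third from C#5: E##5 (5 semitones up).
Up a diminished fifth from E##5: B#5 (6 semitones up).
Down a minor sixth from B#5: D##5 (8 semitones down).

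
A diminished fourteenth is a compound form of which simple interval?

diminished seventh

Each octave removed subtracts seven from the number: 14 − 7 = 7.
So a diminished fourteenth is an octave plus a diminished seventh. The quality is unchanged.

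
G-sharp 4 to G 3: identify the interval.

augmented octave

Descending from G#4 to G3 is the same interval as ascending G3 to G#4.
G to G is the same letter name, plus an octave — that makes it an octave of some quality.
G3 to G#4 spans 13 semitones — one semitone wider than the perfect octave (12) — giving an augmented octave.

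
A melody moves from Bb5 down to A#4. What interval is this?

diminished 9th

Descending from Bb5 to A#4 is the same interval as ascending A#4 to Bb5.
A to B spans two letter names (A-B), plus an octave, so the interval is some kind of ninth.
The major ninth is 14 semitones; here we have 12, two semitones narrower: diminished.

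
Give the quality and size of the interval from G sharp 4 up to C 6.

d11

G to C spans four letter names (G-A-B-C), plus an octave: an eleventh.
The perfect eleventh is 17 semitones; here we have 16, one semitone narrower: diminished.
(Equivalently, a compound diminished fourth: a diminished fourth plus an octave.)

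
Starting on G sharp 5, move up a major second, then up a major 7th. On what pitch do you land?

G double-sharp 6

A major second up from G#5 is A#5.
A#5 up a major seventh → G##6 (11 semitones).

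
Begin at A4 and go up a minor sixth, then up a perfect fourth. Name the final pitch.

Bb5

Up a minor sixth from A4: F5 (8 semitones up).
A perfect fourth up from F5 is Bb5.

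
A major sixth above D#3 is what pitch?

Six letter names up from D: B.
A major sixth is 9 semitones; 9 semitones up from D#3 gives B#3.

B#3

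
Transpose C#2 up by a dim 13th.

Counting six letter names plus an octave up from C lands on A.
Moving 19 semitones up from C#2 (the size of a diminished thirteenth) reaches Ab3.

Ab3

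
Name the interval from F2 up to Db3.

minor sixth

F to D spans six letter names (F-G-A-B-C-D), so the interval is some kind of sixth.
At 8 semitones, F2→Db3 falls one short of a major sixth: minor.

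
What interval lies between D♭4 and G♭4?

D to G spans four letter names (D-E-F-G): a fourth.
The perfect fourth spans 5 semitones, and Db4 to Gb4 is exactly 5 semitones — so this is a perfect fourth.

perfect fourth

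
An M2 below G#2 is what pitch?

Two letter names down from G: F.
A major second is 2 semitones; 2 semitones down from G#2 gives F#2.

F#2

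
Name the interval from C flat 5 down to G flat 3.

P11

Descending from Cb5 to Gb3 is the same interval as ascending Gb3 to Cb5.
G to C spans four letter names (G-A-B-C), plus an octave: an eleventh.
Counting semitones, Gb3→Cb5 is 17, which is the perfect eleventh.
(Equivalently, a compound perfect fourth: a perfect fourth plus an octave.)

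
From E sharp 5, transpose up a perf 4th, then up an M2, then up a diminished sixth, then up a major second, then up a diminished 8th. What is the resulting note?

E#5 up a perfect fourth → A#5 (5 semitones).
Up a major second from A#5: B#5 (2 semitones up).
B#5 up a diminished sixth → G6 (7 semitones).
G6 up a major second → A6 (2 semitones).
A diminished octave up from A6 is Ab7.

A flat 7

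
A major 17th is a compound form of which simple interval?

major third

Each octave removed subtracts seven from the number: 17 − 14 = 3.
That makes a major seventeenth a compound major third — 2 octaves plus a major third.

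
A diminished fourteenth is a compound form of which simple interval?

diminished seventh

Each octave removed subtracts seven from the number: 14 − 7 = 7.
Quality carries through unchanged, so the simple form is a diminished seventh.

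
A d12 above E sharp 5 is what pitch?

B 6

The twelfth's letter: E up five letter names plus an octave → B.
Moving 18 semitones up from E#5 (the size of a diminished twelfth) reaches B6.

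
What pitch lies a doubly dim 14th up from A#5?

Counting seven letter names plus an octave up from A lands on G.
Moving 20 semitones up from A#5 (the size of a doubly diminished fourteenth) reaches Gb7.

Gb7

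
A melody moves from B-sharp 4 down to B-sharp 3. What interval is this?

Descending from B#4 to B#3 is the same interval as ascending B#3 to B#4.
B to B is the same letter name, plus an octave: an octave.
B#3 to B#4 is 12 semitones, matching the perfect octave exactly, so the quality is perfect.

P8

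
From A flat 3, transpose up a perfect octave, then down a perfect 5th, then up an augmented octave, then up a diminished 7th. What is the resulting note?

Up a perfect octave from Ab3: Ab4 (12 semitones up).
Down a perfect fifth from Ab4: Db4 (7 semitones down).
Up an augmented octave from Db4: D5 (13 semitones up).
D5 up a diminished seventh → Cb6 (9 semitones).

C flat 6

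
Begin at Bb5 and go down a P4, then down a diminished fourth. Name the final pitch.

Bb5 down a perfect fourth → F5 (5 semitones).
A diminished fourth down from F5 is C#5.

C#5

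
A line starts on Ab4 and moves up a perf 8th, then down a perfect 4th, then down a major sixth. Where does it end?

Gb4

Up a perfect octave from Ab4: Ab5 (12 semitones up).
Down a perfect fourth from Ab5: Eb5 (5 semitones down).
Down a major sixth from Eb5: Gb4 (9 semitones down).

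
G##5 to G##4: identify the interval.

Descending from G##5 to G##4 is the same interval as ascending G##4 to G##5.
G to G is the same letter name, plus an octave: an octave.
Counting semitones, G##4→G##5 is 12, which is the perfect octave.

perfect 8th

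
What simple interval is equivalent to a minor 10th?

Take out an octave (7 from the number): 10 − 7 = 3.
So a minor tenth is an octave plus a minor third. The quality is unchanged.

minor 3rd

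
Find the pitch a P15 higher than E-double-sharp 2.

For a fifteenth the letter name doesn't change: still E, two octaves up.
A perfect fifteenth is 24 semitones; 24 semitones up from E##2 gives E##4.

E-double-sharp 4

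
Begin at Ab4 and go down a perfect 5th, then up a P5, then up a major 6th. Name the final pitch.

F5

Down a perfect fifth from Ab4: Db4 (7 semitones down).
Db4 up a perfect fifth → Ab4 (7 semitones).
Up a major sixth from Ab4: F5 (9 semitones up).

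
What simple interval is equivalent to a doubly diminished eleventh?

dd4

Take out an octave (7 from the number): 11 − 7 = 4.
So a doubly diminished eleventh is an octave plus a doubly diminished fourth. The quality is unchanged.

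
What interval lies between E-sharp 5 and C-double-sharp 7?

E to C spans six letter names (E-F-G-A-B-C), plus an octave: a thirteenth.
Counting semitones, E#5→C##7 is 21, which is the major thirteenth.
(Equivalently, a compound major sixth: a major sixth plus an octave.)

M13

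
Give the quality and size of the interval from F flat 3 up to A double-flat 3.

minor 3rd

F to A spans three letter names (F-G-A): a third.
At 3 semitones, Fb3→Abb3 falls one short of a major third: minor.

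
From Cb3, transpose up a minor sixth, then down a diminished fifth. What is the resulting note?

Db3

Up a minor sixth from Cb3: Abb3 (8 semitones up).
A diminished fifth down from Abb3 is Db3.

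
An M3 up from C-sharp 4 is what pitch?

Counting three letter names up from C lands on E.
A major third is 4 semitones; 4 semitones up from C#4 gives E#4.

E-sharp 4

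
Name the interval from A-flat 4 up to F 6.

major thirteenth

A to F spans six letter names (A-B-C-D-E-F), plus an octave, so the interval is some kind of thirteenth.
Counting semitones, Ab4→F6 is 21, which is the major thirteenth.
(Equivalently, a compound major sixth: a major sixth plus an octave.)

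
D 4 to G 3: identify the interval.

Descending from D4 to G3 is the same interval as ascending G3 to D4.
G to D spans five letter names (G-A-B-C-D), so the interval is some kind of fifth.
The perfect fifth spans 7 semitones, and G3 to D4 is exactly 7 semitones — so this is a perfect fifth.

perfect 5th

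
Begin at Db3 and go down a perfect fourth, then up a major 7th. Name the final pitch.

G3

Down a perfect fourth from Db3: Ab2 (5 semitones down).
Up a major seventh from Ab2: G3 (11 semitones up).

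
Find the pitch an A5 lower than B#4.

E4

Five letter names down from B: E.
An augmented fifth is 8 semitones; 8 semitones down from B#4 gives E4.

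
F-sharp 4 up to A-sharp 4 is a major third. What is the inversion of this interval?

Inverted interval numbers add to nine, so a third pairs with a sixth (3 + 6 = 9).
Quality inverts too: major becomes minor. That makes the inversion a minor sixth.

m6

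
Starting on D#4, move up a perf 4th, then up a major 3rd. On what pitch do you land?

B#4

D#4 up a perfect fourth → G#4 (5 semitones).
G#4 up a major third → B#4 (4 semitones).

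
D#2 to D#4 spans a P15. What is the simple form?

Each octave removed subtracts seven from the number: 15 − 7 = 8.
So a perfect fifteenth is an octave plus a perfect octave. The quality is unchanged.

P8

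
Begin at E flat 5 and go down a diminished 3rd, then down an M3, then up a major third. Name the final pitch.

C sharp 5

Down a diminished third from Eb5: C#5 (2 semitones down).
C#5 down a major third → A4 (4 semitones).
A4 up a major third → C#5 (4 semitones).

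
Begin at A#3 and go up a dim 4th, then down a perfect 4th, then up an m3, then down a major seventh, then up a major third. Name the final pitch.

A diminished fourth up from A#3 is D4.
A perfect fourth down from D4 is A3.
A3 up a minor third → C4 (3 semitones).
C4 down a major seventh → Db3 (11 semitones).
Db3 up a major third → F3 (4 semitones).

F3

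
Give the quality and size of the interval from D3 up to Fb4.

D to F spans three letter names (D-E-F), plus an octave: a tenth.
D3 to Fb4 spans 14 semitones — two semitones narrower than the major tenth (16) — giving a diminished tenth.
(Equivalently, a compound diminished third: a diminished third plus an octave.)

diminished tenth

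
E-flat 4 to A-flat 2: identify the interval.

perfect twelfth

Descending from Eb4 to Ab2 is the same interval as ascending Ab2 to Eb4.
A to E spans five letter names (A-B-C-D-E), plus an octave: a twelfth.
Counting semitones, Ab2→Eb4 is 19, which is the perfect twelfth.
(Equivalently, a compound perfect fifth: a perfect fifth plus an octave.)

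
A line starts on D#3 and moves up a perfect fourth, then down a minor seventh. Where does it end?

A perfect fourth up from D#3 is G#3.
G#3 down a minor seventh → A#2 (10 semitones).

A#2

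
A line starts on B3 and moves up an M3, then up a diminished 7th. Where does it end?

B3 up a major third → D#4 (4 semitones).
D#4 up a diminished seventh → C5 (9 semitones).

C5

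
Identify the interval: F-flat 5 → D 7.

F to D spans six letter names (F-G-A-B-C-D), plus an octave: a thirteenth.
A major thirteenth would be 21 semitones; Fb5 to D7 is 22, one semitone wider, so the interval is augmented.
(Equivalently, a compound augmented sixth: an augmented sixth plus an octave.)

augmented 13th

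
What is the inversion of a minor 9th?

First reduce the compound minor ninth to its simple form, a minor second.
Interval numbers invert to sum to nine: 2 + 7 = 9, so a second inverts to a seventh.
And minor becomes major under inversion, so we get a major seventh.

major seventh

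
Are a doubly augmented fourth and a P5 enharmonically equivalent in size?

Both span 7 semitones: a doubly augmented fourth and a perfect fifth are the same chromatic distance.

Yes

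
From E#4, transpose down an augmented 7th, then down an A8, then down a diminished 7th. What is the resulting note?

G1

E#4 down an augmented seventh → F3 (12 semitones).
An augmented octave down from F3 is Fb2.
Down a diminished seventh from Fb2: G1 (9 semitones down).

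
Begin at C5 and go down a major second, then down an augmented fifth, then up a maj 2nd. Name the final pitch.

A major second down from C5 is Bb4.
Down an augmented fifth from Bb4: Ebb4 (8 semitones down).
Up a major second from Ebb4: Fb4 (2 semitones up).

Fb4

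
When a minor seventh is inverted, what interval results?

M2

Inverted interval numbers add to nine, so a seventh pairs with a second (7 + 2 = 9).
Quality inverts too: minor becomes major. That makes the inversion a major second.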